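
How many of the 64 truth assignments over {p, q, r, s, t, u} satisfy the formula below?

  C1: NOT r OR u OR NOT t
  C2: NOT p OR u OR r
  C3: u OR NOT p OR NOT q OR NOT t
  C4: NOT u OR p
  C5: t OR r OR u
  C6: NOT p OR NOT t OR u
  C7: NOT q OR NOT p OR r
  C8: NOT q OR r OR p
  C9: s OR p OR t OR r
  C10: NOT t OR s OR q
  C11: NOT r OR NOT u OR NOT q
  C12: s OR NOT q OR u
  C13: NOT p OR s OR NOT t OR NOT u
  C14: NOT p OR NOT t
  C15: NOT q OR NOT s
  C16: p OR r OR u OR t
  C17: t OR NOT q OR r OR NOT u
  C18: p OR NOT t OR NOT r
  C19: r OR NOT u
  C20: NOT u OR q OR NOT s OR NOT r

6

There are 2^6 = 64 truth assignments over (p, q, r, s, t, u).
Split on r. With r = true, the clauses containing r are satisfied and NOT r drops from the rest; 5 of the 2^5 = 32 assignments to the other variables satisfy what remains.
With r = false, by the same count on the reduced clause set, 1 assignment works.
(One model: p=F, q=F, r=F, s=T, t=T, u=F.)
Total: 5 + 1 = 6.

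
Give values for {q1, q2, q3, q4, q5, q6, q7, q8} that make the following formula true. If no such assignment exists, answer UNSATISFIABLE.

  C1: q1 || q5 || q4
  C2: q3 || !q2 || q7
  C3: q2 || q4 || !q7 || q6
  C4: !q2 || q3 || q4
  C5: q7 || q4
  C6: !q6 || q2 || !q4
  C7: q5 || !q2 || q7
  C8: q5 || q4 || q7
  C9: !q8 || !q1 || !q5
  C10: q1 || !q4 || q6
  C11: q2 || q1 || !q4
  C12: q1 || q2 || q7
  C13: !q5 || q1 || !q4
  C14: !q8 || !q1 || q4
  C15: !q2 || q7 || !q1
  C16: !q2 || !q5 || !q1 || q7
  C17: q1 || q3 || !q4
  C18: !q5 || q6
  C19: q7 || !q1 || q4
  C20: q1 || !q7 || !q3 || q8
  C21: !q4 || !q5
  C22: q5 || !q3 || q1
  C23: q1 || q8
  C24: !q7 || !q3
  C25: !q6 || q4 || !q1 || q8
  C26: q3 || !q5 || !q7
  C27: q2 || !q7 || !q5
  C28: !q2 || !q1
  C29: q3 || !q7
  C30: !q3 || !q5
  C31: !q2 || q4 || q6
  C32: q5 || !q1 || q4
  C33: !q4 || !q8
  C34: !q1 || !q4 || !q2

q1=true, q2=false, q3=true, q4=true, q5=false, q6=false, q7=false, q8=false

Suppose q7 = false.
From the singleton clause (q4), q4 = true.
From the singleton clause (!q5), q5 = false.
From the singleton clause (!q2), q2 = false.
From the singleton clause (!q6), q6 = false.
From the singleton clause (q1), q1 = true.
From the singleton clause (!q8), q8 = false.
No clause remains; q3 is free.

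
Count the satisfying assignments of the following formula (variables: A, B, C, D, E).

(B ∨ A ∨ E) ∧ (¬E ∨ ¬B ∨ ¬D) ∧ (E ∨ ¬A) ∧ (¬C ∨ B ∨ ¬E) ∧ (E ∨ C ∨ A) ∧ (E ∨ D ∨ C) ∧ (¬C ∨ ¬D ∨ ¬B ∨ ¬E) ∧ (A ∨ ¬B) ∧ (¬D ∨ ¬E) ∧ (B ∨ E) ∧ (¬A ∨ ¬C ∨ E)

There are 2^5 = 32 truth assignments over (A, B, C, D, E).
Split on B. With B = True, the clauses containing B are satisfied and ¬B drops from the rest; 2 of the 2^4 = 16 assignments to the other variables satisfy what remains.
With B = False, by the same count on the reduced clause set, 2 assignments work.
(One model: A=F, B=F, C=F, D=F, E=T.)
Total: 2 + 2 = 4.

4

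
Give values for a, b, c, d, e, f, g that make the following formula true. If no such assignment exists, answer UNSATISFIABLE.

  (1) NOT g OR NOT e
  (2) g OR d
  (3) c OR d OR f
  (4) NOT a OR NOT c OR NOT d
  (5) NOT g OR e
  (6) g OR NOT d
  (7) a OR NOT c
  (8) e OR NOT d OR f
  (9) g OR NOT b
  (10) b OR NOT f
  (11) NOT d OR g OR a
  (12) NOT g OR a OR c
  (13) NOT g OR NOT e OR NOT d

Branch on g: set g = false.
From the singleton clause (d), d = true.
That conflicts with the unit clause (NOT d).
So g must be the other value — set g = true.
From the singleton clause (NOT e), e = false.
That conflicts with the unit clause (e).
Both values of g lead to a conflict.

UNSATISFIABLE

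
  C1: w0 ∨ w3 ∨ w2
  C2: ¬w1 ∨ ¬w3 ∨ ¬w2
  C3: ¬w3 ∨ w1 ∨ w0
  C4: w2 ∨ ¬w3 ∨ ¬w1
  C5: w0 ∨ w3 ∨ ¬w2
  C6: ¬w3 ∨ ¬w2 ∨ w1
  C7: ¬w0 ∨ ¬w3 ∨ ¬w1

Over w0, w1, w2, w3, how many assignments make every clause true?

5

There are 2^4 = 16 truth assignments over (w0, w1, w2, w3).
Split on w2. With w2 = True, the clauses containing w2 are satisfied and ¬w2 drops from the rest; 2 of the 2^3 = 8 assignments to the other variables satisfy what remains.
With w2 = False, by the same count on the reduced clause set, 3 assignments work.
(One model: w0=T, w1=F, w2=F, w3=F.)
Total: 2 + 3 = 5.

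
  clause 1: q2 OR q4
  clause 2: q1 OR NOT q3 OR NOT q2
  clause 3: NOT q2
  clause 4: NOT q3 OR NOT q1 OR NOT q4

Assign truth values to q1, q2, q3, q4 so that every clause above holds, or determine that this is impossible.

From the singleton clause (NOT q2), q2 = false.
From the singleton clause (q4), q4 = true.
Try q3 = false.
No clause remains; q1 is free.

q1: false; q2: false; q3: false; q4: true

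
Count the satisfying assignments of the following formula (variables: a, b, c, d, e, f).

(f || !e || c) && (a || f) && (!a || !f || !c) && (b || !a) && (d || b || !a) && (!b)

8

There are 2^6 = 64 truth assignments over (a, b, c, d, e, f).
Split on d. With d = true, the clauses containing d are satisfied and !d drops from the rest; 4 of the 2^5 = 32 assignments to the other variables satisfy what remains.
With d = false, by the same count on the reduced clause set, 4 assignments work.
(One model: a=F, b=F, c=F, d=F, e=F, f=T.)
Total: 4 + 4 = 8.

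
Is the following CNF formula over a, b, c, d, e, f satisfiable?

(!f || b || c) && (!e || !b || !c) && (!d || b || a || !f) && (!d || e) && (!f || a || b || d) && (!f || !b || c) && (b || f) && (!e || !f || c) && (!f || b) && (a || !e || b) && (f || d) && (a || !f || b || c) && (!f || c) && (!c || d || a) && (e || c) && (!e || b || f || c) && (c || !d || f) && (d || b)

Satisfiable

Suppose d = false.
The clause (f) is unit, so f = true.
The clause (b) is unit, so b = true.
The clause (c) is unit, so c = true.
The clause (!e) is unit, so e = false.
The clause (a) is unit, so a = true.
All clauses are satisfied.
A satisfying assignment: a: true, b: true, c: true, d: false, e: false, f: true.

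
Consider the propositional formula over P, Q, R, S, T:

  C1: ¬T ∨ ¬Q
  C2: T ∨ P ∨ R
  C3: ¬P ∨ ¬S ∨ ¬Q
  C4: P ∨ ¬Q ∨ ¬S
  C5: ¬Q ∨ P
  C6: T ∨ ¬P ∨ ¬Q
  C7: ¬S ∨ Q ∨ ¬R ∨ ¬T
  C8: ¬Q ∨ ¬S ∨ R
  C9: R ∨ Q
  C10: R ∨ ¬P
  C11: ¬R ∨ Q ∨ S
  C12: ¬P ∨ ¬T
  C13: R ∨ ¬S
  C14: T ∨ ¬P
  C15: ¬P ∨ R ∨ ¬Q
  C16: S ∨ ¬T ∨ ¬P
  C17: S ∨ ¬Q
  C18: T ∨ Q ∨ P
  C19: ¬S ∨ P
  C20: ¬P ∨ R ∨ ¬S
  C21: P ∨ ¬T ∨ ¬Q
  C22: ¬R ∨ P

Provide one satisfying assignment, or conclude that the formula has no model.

UNSATISFIABLE

Suppose T = False.
The clause (¬P) is unit, so P = False.
The clause (R) is unit, so R = True.
Now (¬R) is unsatisfied and unit — conflict.
Undo T and try T = True.
The clause (¬Q) is unit, so Q = False.
The clause (R) is unit, so R = True.
The clause (¬S) is unit, so S = False.
Now (S) is unsatisfied and unit — conflict.
Neither T = True nor T = False works.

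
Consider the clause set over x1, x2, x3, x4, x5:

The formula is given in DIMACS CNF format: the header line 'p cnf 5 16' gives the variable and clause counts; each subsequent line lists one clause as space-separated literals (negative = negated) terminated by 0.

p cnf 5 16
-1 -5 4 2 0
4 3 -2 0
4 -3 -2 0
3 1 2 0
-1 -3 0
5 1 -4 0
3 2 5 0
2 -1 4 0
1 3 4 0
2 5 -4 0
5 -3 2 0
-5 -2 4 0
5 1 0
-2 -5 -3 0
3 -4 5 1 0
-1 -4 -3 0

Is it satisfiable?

Branch on x1: set x1 = True.
(¬x3) alone gives x3 = False.
Branch on x4: set x4 = True.
Branch on x2: set x2 = True.
All clauses hold; x5 can take either value.
A satisfying assignment: x1 ↦ True, x2 ↦ True, x3 ↦ False, x4 ↦ True, x5 ↦ False.

Yes, satisfiable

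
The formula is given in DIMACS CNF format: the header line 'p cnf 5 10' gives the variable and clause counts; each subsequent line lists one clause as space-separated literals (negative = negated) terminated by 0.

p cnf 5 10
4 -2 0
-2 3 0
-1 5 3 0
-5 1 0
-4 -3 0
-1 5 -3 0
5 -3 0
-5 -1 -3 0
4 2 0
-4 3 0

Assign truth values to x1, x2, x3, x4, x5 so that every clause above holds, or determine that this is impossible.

UNSATISFIABLE

Branch on x4: set x4 = True.
From the singleton clause (¬x3), x3 = False.
But (x3) is also a unit clause — contradiction.
Undo x4 and try x4 = False.
From the singleton clause (¬x2), x2 = False.
But (x2) is also a unit clause — contradiction.
Both values of x4 lead to a conflict.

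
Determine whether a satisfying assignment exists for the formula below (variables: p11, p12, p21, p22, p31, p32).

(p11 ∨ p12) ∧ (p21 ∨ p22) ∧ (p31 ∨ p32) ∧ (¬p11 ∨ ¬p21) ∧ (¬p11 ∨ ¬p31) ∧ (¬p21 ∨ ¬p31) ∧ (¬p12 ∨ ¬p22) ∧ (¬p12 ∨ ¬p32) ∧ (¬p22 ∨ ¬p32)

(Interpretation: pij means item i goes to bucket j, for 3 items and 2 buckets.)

No

Suppose p11 = True.
Unit clause (¬p21) forces p21 = False.
Unit clause (p22) forces p22 = True.
Unit clause (¬p31) forces p31 = False.
Unit clause (p32) forces p32 = True.
That conflicts with the unit clause (¬p32).
Undo p11 and try p11 = False.
Unit clause (p12) forces p12 = True.
Unit clause (¬p22) forces p22 = False.
Unit clause (p21) forces p21 = True.
Unit clause (¬p31) forces p31 = False.
Unit clause (p32) forces p32 = True.
That conflicts with the unit clause (¬p32).
Neither p11 = True nor p11 = False works.
No assignment satisfies every clause.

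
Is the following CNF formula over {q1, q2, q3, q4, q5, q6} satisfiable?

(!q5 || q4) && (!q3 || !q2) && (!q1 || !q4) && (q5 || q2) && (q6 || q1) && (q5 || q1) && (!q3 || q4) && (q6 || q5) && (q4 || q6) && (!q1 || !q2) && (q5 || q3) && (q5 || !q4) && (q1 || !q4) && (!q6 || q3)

Unsatisfiable

Try q5 = false.
(q2) alone gives q2 = true.
(!q3) alone gives q3 = false.
That conflicts with the unit clause (q3).
So q5 must be the other value — set q5 = true.
(q4) alone gives q4 = true.
(!q1) alone gives q1 = false.
That conflicts with the unit clause (q1).
Both values of q5 lead to a conflict.
No assignment satisfies every clause.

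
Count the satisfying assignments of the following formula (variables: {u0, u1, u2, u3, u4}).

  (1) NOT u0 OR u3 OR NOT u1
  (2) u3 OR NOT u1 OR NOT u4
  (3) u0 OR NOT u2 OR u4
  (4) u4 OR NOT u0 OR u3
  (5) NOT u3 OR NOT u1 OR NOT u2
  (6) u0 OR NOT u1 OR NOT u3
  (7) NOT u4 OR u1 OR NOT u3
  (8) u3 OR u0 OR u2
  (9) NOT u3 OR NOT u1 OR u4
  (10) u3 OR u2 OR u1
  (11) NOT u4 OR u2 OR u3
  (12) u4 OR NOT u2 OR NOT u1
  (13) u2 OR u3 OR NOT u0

There are 2^5 = 32 truth assignments over (u0, u1, u2, u3, u4).
Split on u2. With u2 = true, the clauses containing u2 are satisfied and NOT u2 drops from the rest; 3 of the 2^4 = 16 assignments to the other variables satisfy what remains.
With u2 = false, by the same count on the reduced clause set, 3 assignments work.
(One model: u0=F, u1=F, u2=F, u3=T, u4=F.)
Total: 3 + 3 = 6.

6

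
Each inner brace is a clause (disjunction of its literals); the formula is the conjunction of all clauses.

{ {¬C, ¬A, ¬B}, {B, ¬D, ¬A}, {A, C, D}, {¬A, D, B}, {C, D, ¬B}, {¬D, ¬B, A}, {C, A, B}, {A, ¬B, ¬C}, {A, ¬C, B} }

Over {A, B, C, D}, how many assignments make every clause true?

There are 2^4 = 16 truth assignments over (A, B, C, D).
Split on D. With D = True, the clauses containing D are satisfied and ¬D drops from the rest; 1 of the 2^3 = 8 assignments to the other variables satisfy what remains.
With D = False, by the same count on the reduced clause set, 0 assignments work.
(One model: A=T, B=T, C=F, D=T.)
Total: 1 + 0 = 1.

1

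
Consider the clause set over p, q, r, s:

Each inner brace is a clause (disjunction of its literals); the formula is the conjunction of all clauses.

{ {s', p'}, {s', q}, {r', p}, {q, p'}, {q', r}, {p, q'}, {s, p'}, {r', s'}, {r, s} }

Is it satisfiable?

No

Case s = 0:
The clause (p') is unit, so p = 0.
The clause (r') is unit, so r = 0.
Now (r) is unsatisfied and unit — conflict.
Backtrack on s: now try s = 1.
The clause (p') is unit, so p = 0.
The clause (q) is unit, so q = 1.
Now (q') is unsatisfied and unit — conflict.
Neither s = 1 nor s = 0 works.
No assignment satisfies every clause.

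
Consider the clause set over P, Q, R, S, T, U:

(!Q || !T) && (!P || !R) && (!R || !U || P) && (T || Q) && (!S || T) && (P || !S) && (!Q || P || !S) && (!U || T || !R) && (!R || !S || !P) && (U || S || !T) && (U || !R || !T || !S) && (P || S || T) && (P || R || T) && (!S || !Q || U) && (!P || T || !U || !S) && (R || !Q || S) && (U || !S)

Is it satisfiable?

Try Q = false.
(T) alone gives T = true.
Try P = true.
(!R) alone gives R = false.
Try U = true.
Every clause is now satisfied; S is unconstrained.
A satisfying assignment: P ↦ true,  Q ↦ false,  R ↦ false,  S ↦ true,  T ↦ true,  U ↦ true.

Yes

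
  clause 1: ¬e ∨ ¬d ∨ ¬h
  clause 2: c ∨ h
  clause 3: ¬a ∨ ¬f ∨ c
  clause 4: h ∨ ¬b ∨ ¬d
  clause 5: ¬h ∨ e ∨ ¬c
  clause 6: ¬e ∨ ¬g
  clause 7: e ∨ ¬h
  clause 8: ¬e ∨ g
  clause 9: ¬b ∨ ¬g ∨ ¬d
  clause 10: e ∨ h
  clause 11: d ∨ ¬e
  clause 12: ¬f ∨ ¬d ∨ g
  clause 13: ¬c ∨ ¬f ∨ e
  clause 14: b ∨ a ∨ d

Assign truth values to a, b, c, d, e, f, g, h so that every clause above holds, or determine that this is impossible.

UNSATISFIABLE

Try c = True.
Try h = False.
Unit clause (e) forces e = True.
Unit clause (¬g) forces g = False.
That conflicts with the unit clause (g).
So h must be the other value — set h = True.
Unit clause (e) forces e = True.
Unit clause (¬d) forces d = False.
That conflicts with the unit clause (d).
Neither h = True nor h = False works.
So c must be the other value — set c = False.
Unit clause (h) forces h = True.
Unit clause (e) forces e = True.
Unit clause (¬d) forces d = False.
That conflicts with the unit clause (d).
Neither c = True nor c = False works.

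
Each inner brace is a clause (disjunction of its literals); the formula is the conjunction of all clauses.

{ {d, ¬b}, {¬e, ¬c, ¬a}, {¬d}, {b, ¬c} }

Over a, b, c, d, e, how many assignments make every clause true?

There are 2^5 = 32 truth assignments over (a, b, c, d, e).
Split on e. With e = True, the clauses containing e are satisfied and ¬e drops from the rest; 2 of the 2^4 = 16 assignments to the other variables satisfy what remains.
With e = False, by the same count on the reduced clause set, 2 assignments work.
(One model: a=F, b=F, c=F, d=F, e=F.)
Total: 2 + 2 = 4.

4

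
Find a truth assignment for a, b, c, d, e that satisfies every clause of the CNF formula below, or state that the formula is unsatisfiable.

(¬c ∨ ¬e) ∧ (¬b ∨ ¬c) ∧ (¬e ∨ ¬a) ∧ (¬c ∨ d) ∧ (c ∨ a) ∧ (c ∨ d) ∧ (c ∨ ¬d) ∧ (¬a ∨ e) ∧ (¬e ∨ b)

a ↦ False,  b ↦ False,  c ↦ True,  d ↦ True,  e ↦ False

Suppose c = True.
From the singleton clause (¬e), e = False.
From the singleton clause (¬b), b = False.
From the singleton clause (d), d = True.
From the singleton clause (¬a), a = False.
All clauses are satisfied.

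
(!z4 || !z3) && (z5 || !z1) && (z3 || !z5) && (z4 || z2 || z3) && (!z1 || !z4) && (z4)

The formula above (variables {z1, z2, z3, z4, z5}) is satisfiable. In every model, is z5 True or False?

Suppose z5 = true.
From the singleton clause (z3), z3 = true.
From the singleton clause (!z4), z4 = false.
Now (z4) is unsatisfied and unit — conflict.
So every satisfying assignment has z5 = False.

False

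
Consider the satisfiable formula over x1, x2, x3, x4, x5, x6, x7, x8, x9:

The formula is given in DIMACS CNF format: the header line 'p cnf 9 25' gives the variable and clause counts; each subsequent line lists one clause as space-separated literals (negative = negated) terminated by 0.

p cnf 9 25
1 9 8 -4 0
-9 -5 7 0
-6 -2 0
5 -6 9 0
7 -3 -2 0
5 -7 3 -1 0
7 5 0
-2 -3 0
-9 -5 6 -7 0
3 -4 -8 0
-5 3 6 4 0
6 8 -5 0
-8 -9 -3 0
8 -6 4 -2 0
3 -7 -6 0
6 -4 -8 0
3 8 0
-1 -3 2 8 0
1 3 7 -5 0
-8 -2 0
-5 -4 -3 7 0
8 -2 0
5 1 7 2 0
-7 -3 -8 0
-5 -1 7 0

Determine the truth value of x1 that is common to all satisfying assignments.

Suppose x1 = True.
Suppose x6 = False.
Suppose x7 = True.
Suppose x5 = True.
Unit clause (¬x9) forces x9 = False.
Unit clause (x8) forces x8 = True.
Unit clause (¬x4) forces x4 = False.
Unit clause (x3) forces x3 = True.
But (¬x3) is also a unit clause — contradiction.
That branch fails; take x5 = False instead.
Unit clause (x3) forces x3 = True.
Unit clause (¬x2) forces x2 = False.
Unit clause (x8) forces x8 = True.
But (¬x8) is also a unit clause — contradiction.
Both values of x5 lead to a conflict.
That branch fails; take x7 = False instead.
Unit clause (x5) forces x5 = True.
But (¬x5) is also a unit clause — contradiction.
Both values of x7 lead to a conflict.
That branch fails; take x6 = True instead.
Unit clause (¬x2) forces x2 = False.
Suppose x5 = True.
Unit clause (x7) forces x7 = True.
Unit clause (x3) forces x3 = True.
Unit clause (x8) forces x8 = True.
But (¬x8) is also a unit clause — contradiction.
That branch fails; take x5 = False instead.
Unit clause (x9) forces x9 = True.
Unit clause (x7) forces x7 = True.
Unit clause (x3) forces x3 = True.
Unit clause (¬x8) forces x8 = False.
But (x8) is also a unit clause — contradiction.
Both values of x5 lead to a conflict.
Both values of x6 lead to a conflict.
So every satisfying assignment has x1 = False.

False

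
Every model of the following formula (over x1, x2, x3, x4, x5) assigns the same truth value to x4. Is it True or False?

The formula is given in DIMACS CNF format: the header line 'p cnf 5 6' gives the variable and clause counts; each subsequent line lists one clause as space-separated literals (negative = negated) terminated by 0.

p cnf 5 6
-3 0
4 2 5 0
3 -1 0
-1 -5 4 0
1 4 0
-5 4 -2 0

Suppose x4 = False.
Unit clause (¬x3) forces x3 = False.
Unit clause (¬x1) forces x1 = False.
That conflicts with the unit clause (x1).
So every satisfying assignment has x4 = True.

True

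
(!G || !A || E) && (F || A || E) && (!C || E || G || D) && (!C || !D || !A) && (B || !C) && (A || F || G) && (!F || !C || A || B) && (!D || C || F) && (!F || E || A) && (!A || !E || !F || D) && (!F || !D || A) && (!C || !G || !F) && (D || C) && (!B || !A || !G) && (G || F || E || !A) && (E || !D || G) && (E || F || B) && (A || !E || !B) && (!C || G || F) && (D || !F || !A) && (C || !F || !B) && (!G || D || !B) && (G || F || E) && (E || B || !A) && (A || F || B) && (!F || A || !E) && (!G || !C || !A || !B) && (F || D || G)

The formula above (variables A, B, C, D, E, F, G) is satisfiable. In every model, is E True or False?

Suppose E = false.
Case G = false:
(!D) alone gives D = false.
(!C) alone gives C = false.
Now (C) is unsatisfied and unit — conflict.
Undo G and try G = true.
(!A) alone gives A = false.
(F) alone gives F = true.
Now (!F) is unsatisfied and unit — conflict.
Either choice for G ends in contradiction.
So every satisfying assignment has E = True.

True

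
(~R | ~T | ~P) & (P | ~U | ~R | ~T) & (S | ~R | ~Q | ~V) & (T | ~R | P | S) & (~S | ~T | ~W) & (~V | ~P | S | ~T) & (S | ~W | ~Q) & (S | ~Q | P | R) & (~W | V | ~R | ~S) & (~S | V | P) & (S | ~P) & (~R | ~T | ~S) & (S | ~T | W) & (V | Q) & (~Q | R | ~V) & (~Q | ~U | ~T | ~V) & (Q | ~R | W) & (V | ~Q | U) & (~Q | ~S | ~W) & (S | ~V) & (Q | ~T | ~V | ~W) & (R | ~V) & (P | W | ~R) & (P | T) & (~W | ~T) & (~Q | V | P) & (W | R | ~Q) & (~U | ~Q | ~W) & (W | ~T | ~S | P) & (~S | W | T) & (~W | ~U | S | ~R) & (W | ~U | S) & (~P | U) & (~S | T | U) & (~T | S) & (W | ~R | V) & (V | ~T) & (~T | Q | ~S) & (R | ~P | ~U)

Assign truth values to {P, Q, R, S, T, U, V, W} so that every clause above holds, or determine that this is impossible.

P=1; Q=0; R=1; S=1; T=0; U=1; V=1; W=1

Suppose S = 1.
Suppose T = 0.
From the singleton clause (P), P = 1.
From the singleton clause (W), W = 1.
From the singleton clause (~Q), Q = 0.
From the singleton clause (V), V = 1.
From the singleton clause (R), R = 1.
From the singleton clause (U), U = 1.
Every clause now holds.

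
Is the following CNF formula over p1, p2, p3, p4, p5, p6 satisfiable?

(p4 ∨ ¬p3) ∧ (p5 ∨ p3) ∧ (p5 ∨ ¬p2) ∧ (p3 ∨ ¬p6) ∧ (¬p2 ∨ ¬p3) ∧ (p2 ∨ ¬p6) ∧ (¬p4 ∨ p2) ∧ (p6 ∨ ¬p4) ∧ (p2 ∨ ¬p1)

Suppose p4 = False.
Unit clause (¬p3) forces p3 = False.
Unit clause (p5) forces p5 = True.
Unit clause (¬p6) forces p6 = False.
Suppose p2 = True.
No clause remains; p1 is free.
A satisfying assignment: p1=True; p2=True; p3=False; p4=False; p5=True; p6=False.

Yes, satisfiable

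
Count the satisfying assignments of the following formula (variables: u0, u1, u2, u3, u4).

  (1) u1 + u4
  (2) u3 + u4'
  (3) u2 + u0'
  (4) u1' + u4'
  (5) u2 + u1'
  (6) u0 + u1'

5

There are 2^5 = 32 truth assignments over (u0, u1, u2, u3, u4).
Split on u1. With u1 = 1, the clauses containing u1 are satisfied and u1' drops from the rest; 2 of the 2^4 = 16 assignments to the other variables satisfy what remains.
With u1 = 0, by the same count on the reduced clause set, 3 assignments work.
(One model: u0=F, u1=F, u2=F, u3=T, u4=T.)
Total: 2 + 3 = 5.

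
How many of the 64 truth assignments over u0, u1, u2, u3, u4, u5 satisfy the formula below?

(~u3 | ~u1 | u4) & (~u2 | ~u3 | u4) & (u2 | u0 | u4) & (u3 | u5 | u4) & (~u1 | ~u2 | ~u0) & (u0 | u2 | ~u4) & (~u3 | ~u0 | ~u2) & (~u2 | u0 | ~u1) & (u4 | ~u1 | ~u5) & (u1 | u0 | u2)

There are 2^6 = 64 truth assignments over (u0, u1, u2, u3, u4, u5).
Split on u1. With u1 = 1, the clauses containing u1 are satisfied and ~u1 drops from the rest; 4 of the 2^5 = 32 assignments to the other variables satisfy what remains.
With u1 = 0, by the same count on the reduced clause set, 15 assignments work.
(One model: u0=F, u1=F, u2=T, u3=F, u4=F, u5=T.)
Total: 4 + 15 = 19.

19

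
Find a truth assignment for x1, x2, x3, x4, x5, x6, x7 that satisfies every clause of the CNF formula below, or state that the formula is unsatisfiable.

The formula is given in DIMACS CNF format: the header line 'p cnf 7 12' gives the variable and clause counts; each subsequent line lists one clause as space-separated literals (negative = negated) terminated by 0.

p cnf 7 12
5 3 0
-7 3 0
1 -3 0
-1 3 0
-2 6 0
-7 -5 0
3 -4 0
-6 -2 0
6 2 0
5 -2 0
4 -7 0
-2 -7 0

x1 ↦ True; x2 ↦ False; x3 ↦ True; x4 ↦ True; x5 ↦ False; x6 ↦ True; x7 ↦ True

Try x5 = False.
(x3) alone gives x3 = True.
(x1) alone gives x1 = True.
(¬x2) alone gives x2 = False.
(x6) alone gives x6 = True.
Try x4 = True.
Every clause is now satisfied; x7 is unconstrained.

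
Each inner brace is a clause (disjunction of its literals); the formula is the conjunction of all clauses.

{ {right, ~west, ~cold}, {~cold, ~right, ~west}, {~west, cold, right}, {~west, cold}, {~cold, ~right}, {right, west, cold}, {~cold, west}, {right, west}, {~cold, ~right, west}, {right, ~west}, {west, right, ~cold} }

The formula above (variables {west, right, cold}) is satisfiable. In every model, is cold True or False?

False

Suppose cold = 1.
From the singleton clause (~right), right = 0.
From the singleton clause (~west), west = 0.
Now (west) is unsatisfied and unit — conflict.
So every satisfying assignment has cold = False.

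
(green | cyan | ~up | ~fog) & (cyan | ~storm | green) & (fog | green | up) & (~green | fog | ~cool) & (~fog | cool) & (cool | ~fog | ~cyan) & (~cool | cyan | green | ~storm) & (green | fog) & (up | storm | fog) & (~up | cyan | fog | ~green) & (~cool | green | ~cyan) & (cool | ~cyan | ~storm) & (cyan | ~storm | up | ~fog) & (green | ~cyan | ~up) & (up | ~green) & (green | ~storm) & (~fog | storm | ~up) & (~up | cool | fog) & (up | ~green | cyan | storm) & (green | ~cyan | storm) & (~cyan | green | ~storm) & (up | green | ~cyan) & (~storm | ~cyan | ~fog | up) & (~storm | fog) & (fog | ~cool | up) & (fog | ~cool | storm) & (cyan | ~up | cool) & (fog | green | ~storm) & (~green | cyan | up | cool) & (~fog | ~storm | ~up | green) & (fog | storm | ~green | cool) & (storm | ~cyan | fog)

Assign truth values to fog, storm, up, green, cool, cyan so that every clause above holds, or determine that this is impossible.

Branch on fog: set fog = 1.
(cool) alone gives cool = 1.
Branch on green: set green = 1.
(up) alone gives up = 1.
(storm) alone gives storm = 1.
No clause remains; cyan is free.

fog ↦ 1,  storm ↦ 1,  up ↦ 1,  green ↦ 1,  cool ↦ 1,  cyan ↦ 1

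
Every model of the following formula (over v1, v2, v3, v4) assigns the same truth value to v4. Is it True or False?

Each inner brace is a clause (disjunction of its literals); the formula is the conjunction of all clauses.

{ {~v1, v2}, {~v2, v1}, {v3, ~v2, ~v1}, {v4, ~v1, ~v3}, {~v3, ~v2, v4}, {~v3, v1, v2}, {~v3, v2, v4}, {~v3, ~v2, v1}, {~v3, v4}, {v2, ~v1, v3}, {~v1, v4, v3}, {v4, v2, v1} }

Suppose v4 = 0.
Unit clause (~v3) forces v3 = 0.
Unit clause (~v1) forces v1 = 0.
Unit clause (~v2) forces v2 = 0.
Now (v2) is unsatisfied and unit — conflict.
So every satisfying assignment has v4 = True.

True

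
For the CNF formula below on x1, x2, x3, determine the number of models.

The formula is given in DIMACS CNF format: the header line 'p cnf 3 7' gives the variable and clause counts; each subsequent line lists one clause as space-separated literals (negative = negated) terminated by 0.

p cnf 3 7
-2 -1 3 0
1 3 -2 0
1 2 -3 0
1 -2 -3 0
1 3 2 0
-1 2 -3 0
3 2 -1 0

There are 2^3 = 8 truth assignments over (x1, x2, x3).
Check each against the 7 clauses (columns in the order x1, x2, x3):
  F F F  ✗ fails (x1 ∨ x3 ∨ x2)
  F F T  ✗ fails (x1 ∨ x2 ∨ ¬x3)
  F T F  ✗ fails (x1 ∨ x3 ∨ ¬x2)
  F T T  ✗ fails (x1 ∨ ¬x2 ∨ ¬x3)
  T F F  ✗ fails (x3 ∨ x2 ∨ ¬x1)
  T F T  ✗ fails (¬x1 ∨ x2 ∨ ¬x3)
  T T F  ✗ fails (¬x2 ∨ ¬x1 ∨ x3)
  T T T  ✓ satisfies all
1 of the 8 rows is a model.

1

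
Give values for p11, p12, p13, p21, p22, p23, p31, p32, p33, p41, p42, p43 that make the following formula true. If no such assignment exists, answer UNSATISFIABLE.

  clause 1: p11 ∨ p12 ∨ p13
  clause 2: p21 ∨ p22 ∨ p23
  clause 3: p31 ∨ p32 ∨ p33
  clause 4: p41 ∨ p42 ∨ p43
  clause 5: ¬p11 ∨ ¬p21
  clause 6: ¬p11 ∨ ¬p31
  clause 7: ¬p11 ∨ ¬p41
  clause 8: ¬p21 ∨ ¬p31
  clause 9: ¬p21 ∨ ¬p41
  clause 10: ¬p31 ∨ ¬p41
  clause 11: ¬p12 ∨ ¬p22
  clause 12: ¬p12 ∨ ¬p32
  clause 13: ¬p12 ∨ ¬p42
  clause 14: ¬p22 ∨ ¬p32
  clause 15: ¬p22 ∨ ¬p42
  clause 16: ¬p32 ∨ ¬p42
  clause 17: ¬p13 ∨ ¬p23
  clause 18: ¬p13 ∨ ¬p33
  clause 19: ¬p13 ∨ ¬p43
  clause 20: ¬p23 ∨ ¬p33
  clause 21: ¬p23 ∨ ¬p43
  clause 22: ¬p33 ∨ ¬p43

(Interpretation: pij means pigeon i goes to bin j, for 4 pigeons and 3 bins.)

UNSATISFIABLE

Suppose p11 = False.
Suppose p12 = True.
The clause (¬p22) is unit, so p22 = False.
The clause (¬p32) is unit, so p32 = False.
The clause (¬p42) is unit, so p42 = False.
Suppose p21 = True.
The clause (¬p31) is unit, so p31 = False.
The clause (p33) is unit, so p33 = True.
The clause (¬p41) is unit, so p41 = False.
The clause (p43) is unit, so p43 = True.
That conflicts with the unit clause (¬p43).
Backtrack on p21: now try p21 = False.
The clause (p23) is unit, so p23 = True.
The clause (¬p13) is unit, so p13 = False.
The clause (¬p33) is unit, so p33 = False.
The clause (p31) is unit, so p31 = True.
The clause (¬p41) is unit, so p41 = False.
The clause (p43) is unit, so p43 = True.
That conflicts with the unit clause (¬p43).
Neither p21 = True nor p21 = False works.
Backtrack on p12: now try p12 = False.
The clause (p13) is unit, so p13 = True.
The clause (¬p23) is unit, so p23 = False.
The clause (¬p33) is unit, so p33 = False.
The clause (¬p43) is unit, so p43 = False.
Suppose p21 = True.
The clause (¬p31) is unit, so p31 = False.
The clause (p32) is unit, so p32 = True.
The clause (¬p41) is unit, so p41 = False.
The clause (p42) is unit, so p42 = True.
That conflicts with the unit clause (¬p42).
Backtrack on p21: now try p21 = False.
The clause (p22) is unit, so p22 = True.
The clause (¬p32) is unit, so p32 = False.
The clause (p31) is unit, so p31 = True.
The clause (¬p41) is unit, so p41 = False.
The clause (p42) is unit, so p42 = True.
That conflicts with the unit clause (¬p42).
Neither p21 = True nor p21 = False works.
Neither p12 = True nor p12 = False works.
Backtrack on p11: now try p11 = True.
The clause (¬p21) is unit, so p21 = False.
The clause (¬p31) is unit, so p31 = False.
The clause (¬p41) is unit, so p41 = False.
Suppose p22 = True.
The clause (¬p12) is unit, so p12 = False.
The clause (¬p32) is unit, so p32 = False.
The clause (p33) is unit, so p33 = True.
The clause (¬p42) is unit, so p42 = False.
The clause (p43) is unit, so p43 = True.
That conflicts with the unit clause (¬p43).
Backtrack on p22: now try p22 = False.
The clause (p23) is unit, so p23 = True.
The clause (¬p13) is unit, so p13 = False.
The clause (¬p33) is unit, so p33 = False.
The clause (p32) is unit, so p32 = True.
The clause (¬p12) is unit, so p12 = False.
The clause (¬p42) is unit, so p42 = False.
The clause (p43) is unit, so p43 = True.
That conflicts with the unit clause (¬p43).
Neither p22 = True nor p22 = False works.
Neither p11 = True nor p11 = False works.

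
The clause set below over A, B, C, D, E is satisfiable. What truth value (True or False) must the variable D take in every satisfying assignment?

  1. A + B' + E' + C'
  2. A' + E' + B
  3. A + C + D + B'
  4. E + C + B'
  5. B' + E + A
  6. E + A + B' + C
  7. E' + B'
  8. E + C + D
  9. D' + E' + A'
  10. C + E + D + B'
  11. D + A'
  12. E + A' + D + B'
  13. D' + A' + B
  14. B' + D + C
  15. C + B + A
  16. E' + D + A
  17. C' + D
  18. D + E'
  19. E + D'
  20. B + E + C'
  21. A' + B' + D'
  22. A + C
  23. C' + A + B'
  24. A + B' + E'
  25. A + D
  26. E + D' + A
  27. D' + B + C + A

True

Suppose D = 0.
Unit clause (A') forces A = 0.
But (A) is also a unit clause — contradiction.
So every satisfying assignment has D = True.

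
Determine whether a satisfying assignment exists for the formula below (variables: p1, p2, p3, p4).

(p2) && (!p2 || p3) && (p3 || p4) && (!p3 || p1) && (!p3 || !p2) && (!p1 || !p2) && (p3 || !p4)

No

(p2) alone gives p2 = true.
(p3) alone gives p3 = true.
But (!p3) is also a unit clause — contradiction.
No assignment satisfies every clause.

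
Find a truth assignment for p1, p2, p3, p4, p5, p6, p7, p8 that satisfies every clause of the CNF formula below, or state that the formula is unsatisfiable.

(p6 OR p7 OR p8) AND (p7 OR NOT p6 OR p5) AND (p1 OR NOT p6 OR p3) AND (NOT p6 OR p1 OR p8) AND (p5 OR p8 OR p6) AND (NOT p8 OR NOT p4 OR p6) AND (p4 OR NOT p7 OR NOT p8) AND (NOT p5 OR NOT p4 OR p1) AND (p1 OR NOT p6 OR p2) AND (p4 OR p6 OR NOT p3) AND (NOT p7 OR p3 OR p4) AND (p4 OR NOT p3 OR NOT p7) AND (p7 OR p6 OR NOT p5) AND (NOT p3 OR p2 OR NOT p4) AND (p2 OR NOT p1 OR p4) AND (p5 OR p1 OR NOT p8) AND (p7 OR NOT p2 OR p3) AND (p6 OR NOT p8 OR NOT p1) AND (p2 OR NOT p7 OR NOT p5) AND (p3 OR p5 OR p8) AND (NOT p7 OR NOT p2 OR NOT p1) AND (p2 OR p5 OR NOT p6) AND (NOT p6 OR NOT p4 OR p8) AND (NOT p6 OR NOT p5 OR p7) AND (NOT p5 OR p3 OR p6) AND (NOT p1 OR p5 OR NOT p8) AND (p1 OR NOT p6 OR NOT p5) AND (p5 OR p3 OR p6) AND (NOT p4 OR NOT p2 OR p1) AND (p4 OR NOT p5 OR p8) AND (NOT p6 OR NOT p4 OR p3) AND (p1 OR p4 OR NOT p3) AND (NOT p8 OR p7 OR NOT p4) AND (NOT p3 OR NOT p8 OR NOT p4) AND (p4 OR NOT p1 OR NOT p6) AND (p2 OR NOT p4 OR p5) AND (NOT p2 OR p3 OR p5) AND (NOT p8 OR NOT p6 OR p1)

UNSATISFIABLE

Try p6 = true.
Try p7 = true.
Try p1 = true.
The clause (NOT p2) is unit, so p2 = false.
The clause (p4) is unit, so p4 = true.
The clause (NOT p3) is unit, so p3 = false.
Now (p3) is unsatisfied and unit — conflict.
That branch fails; take p1 = false instead.
The clause (p3) is unit, so p3 = true.
The clause (p8) is unit, so p8 = true.
Now (NOT p8) is unsatisfied and unit — conflict.
Either choice for p1 ends in contradiction.
That branch fails; take p7 = false instead.
The clause (p5) is unit, so p5 = true.
Now (NOT p5) is unsatisfied and unit — conflict.
Either choice for p7 ends in contradiction.
That branch fails; take p6 = false instead.
Try p7 = true.
Try p5 = true.
The clause (p2) is unit, so p2 = true.
The clause (NOT p1) is unit, so p1 = false.
The clause (NOT p4) is unit, so p4 = false.
The clause (NOT p8) is unit, so p8 = false.
Now (p8) is unsatisfied and unit — conflict.
That branch fails; take p5 = false instead.
The clause (p8) is unit, so p8 = true.
The clause (NOT p4) is unit, so p4 = false.
Now (p4) is unsatisfied and unit — conflict.
Either choice for p5 ends in contradiction.
That branch fails; take p7 = false instead.
The clause (p8) is unit, so p8 = true.
The clause (NOT p4) is unit, so p4 = false.
The clause (NOT p3) is unit, so p3 = false.
The clause (NOT p5) is unit, so p5 = false.
Now (p5) is unsatisfied and unit — conflict.
Either choice for p7 ends in contradiction.
Either choice for p6 ends in contradiction.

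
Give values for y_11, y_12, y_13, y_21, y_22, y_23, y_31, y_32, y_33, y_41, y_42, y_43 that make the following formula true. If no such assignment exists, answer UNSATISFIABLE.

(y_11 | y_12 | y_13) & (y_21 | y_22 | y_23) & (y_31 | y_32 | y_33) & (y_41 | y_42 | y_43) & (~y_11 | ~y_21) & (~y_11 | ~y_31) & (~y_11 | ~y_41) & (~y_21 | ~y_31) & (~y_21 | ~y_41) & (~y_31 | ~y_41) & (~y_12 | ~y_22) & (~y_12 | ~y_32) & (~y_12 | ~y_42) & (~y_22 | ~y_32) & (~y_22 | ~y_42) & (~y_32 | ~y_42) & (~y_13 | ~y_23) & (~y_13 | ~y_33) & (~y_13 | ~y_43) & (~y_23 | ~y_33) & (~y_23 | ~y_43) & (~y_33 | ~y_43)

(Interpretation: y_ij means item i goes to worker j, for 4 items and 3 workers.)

UNSATISFIABLE

Try y_11 = 0.
Try y_12 = 1.
(~y_22) alone gives y_22 = 0.
(~y_32) alone gives y_32 = 0.
(~y_42) alone gives y_42 = 0.
Try y_21 = 1.
(~y_31) alone gives y_31 = 0.
(y_33) alone gives y_33 = 1.
(~y_41) alone gives y_41 = 0.
(y_43) alone gives y_43 = 1.
That conflicts with the unit clause (~y_43).
Backtrack on y_21: now try y_21 = 0.
(y_23) alone gives y_23 = 1.
(~y_13) alone gives y_13 = 0.
(~y_33) alone gives y_33 = 0.
(y_31) alone gives y_31 = 1.
(~y_41) alone gives y_41 = 0.
(y_43) alone gives y_43 = 1.
That conflicts with the unit clause (~y_43).
Either choice for y_21 ends in contradiction.
Backtrack on y_12: now try y_12 = 0.
(y_13) alone gives y_13 = 1.
(~y_23) alone gives y_23 = 0.
(~y_33) alone gives y_33 = 0.
(~y_43) alone gives y_43 = 0.
Try y_21 = 1.
(~y_31) alone gives y_31 = 0.
(y_32) alone gives y_32 = 1.
(~y_41) alone gives y_41 = 0.
(y_42) alone gives y_42 = 1.
That conflicts with the unit clause (~y_42).
Backtrack on y_21: now try y_21 = 0.
(y_22) alone gives y_22 = 1.
(~y_32) alone gives y_32 = 0.
(y_31) alone gives y_31 = 1.
(~y_41) alone gives y_41 = 0.
(y_42) alone gives y_42 = 1.
That conflicts with the unit clause (~y_42).
Either choice for y_21 ends in contradiction.
Either choice for y_12 ends in contradiction.
Backtrack on y_11: now try y_11 = 1.
(~y_21) alone gives y_21 = 0.
(~y_31) alone gives y_31 = 0.
(~y_41) alone gives y_41 = 0.
Try y_22 = 1.
(~y_12) alone gives y_12 = 0.
(~y_32) alone gives y_32 = 0.
(y_33) alone gives y_33 = 1.
(~y_42) alone gives y_42 = 0.
(y_43) alone gives y_43 = 1.
That conflicts with the unit clause (~y_43).
Backtrack on y_22: now try y_22 = 0.
(y_23) alone gives y_23 = 1.
(~y_13) alone gives y_13 = 0.
(~y_33) alone gives y_33 = 0.
(y_32) alone gives y_32 = 1.
(~y_12) alone gives y_12 = 0.
(~y_42) alone gives y_42 = 0.
(y_43) alone gives y_43 = 1.
That conflicts with the unit clause (~y_43).
Either choice for y_22 ends in contradiction.
Either choice for y_11 ends in contradiction.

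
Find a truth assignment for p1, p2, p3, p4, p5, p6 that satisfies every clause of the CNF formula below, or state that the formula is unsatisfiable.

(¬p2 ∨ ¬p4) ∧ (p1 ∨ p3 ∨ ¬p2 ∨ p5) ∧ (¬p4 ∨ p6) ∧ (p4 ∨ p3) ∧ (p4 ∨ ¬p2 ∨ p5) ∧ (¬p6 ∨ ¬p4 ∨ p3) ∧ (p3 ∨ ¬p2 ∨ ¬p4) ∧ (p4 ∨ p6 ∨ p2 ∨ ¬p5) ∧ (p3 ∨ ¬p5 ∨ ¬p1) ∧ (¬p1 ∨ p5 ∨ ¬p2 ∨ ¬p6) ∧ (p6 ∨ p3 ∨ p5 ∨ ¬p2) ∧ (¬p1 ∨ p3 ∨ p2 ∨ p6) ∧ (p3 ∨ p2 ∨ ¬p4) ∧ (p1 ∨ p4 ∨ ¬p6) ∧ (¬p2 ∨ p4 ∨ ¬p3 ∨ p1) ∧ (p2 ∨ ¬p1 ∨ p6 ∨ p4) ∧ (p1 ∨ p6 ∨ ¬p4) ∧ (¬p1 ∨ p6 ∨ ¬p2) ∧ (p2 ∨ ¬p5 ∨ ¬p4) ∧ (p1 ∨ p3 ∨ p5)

Branch on p2: set p2 = False.
Branch on p4: set p4 = True.
The clause (p6) is unit, so p6 = True.
The clause (p3) is unit, so p3 = True.
The clause (¬p5) is unit, so p5 = False.
All clauses hold; p1 can take either value.

p1: False; p2: False; p3: True; p4: True; p5: False; p6: True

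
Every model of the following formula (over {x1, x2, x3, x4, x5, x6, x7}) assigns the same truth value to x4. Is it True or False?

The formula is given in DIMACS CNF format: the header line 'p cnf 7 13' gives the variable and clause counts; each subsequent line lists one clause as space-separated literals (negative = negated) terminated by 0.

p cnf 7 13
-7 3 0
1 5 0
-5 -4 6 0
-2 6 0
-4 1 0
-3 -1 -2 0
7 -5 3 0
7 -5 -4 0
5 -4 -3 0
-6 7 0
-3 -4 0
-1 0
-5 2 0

Suppose x4 = True.
The clause (x1) is unit, so x1 = True.
That conflicts with the unit clause (¬x1).
So every satisfying assignment has x4 = False.

False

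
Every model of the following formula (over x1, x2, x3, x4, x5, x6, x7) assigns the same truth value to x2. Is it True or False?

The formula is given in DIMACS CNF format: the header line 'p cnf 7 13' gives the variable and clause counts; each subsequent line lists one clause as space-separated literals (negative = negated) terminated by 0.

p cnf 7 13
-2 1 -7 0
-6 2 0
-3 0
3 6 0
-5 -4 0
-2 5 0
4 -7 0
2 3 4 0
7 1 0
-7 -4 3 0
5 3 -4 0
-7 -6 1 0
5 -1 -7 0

Suppose x2 = False.
(¬x6) alone gives x6 = False.
(¬x3) alone gives x3 = False.
But (x3) is also a unit clause — contradiction.
So every satisfying assignment has x2 = True.

True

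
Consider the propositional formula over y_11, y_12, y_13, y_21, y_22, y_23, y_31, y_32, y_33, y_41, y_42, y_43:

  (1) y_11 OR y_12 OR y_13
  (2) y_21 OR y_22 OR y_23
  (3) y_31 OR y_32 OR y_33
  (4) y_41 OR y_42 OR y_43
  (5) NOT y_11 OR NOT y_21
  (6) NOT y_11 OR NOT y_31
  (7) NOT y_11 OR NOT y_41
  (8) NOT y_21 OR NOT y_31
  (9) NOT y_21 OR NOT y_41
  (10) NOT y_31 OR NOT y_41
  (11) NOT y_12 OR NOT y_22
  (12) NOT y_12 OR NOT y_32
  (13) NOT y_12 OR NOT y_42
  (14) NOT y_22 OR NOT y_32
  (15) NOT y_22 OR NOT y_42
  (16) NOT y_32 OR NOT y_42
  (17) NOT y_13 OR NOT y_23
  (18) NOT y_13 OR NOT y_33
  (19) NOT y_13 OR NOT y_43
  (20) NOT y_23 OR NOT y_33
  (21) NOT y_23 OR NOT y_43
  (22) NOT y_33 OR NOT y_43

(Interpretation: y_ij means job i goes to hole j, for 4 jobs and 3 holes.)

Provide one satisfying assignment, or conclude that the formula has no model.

UNSATISFIABLE

Try y_11 = false.
Try y_12 = true.
From the singleton clause (NOT y_22), y_22 = false.
From the singleton clause (NOT y_32), y_32 = false.
From the singleton clause (NOT y_42), y_42 = false.
Try y_21 = true.
From the singleton clause (NOT y_31), y_31 = false.
From the singleton clause (y_33), y_33 = true.
From the singleton clause (NOT y_41), y_41 = false.
From the singleton clause (y_43), y_43 = true.
But (NOT y_43) is also a unit clause — contradiction.
Backtrack on y_21: now try y_21 = false.
From the singleton clause (y_23), y_23 = true.
From the singleton clause (NOT y_13), y_13 = false.
From the singleton clause (NOT y_33), y_33 = false.
From the singleton clause (y_31), y_31 = true.
From the singleton clause (NOT y_41), y_41 = false.
From the singleton clause (y_43), y_43 = true.
But (NOT y_43) is also a unit clause — contradiction.
Both values of y_21 lead to a conflict.
Backtrack on y_12: now try y_12 = false.
From the singleton clause (y_13), y_13 = true.
From the singleton clause (NOT y_23), y_23 = false.
From the singleton clause (NOT y_33), y_33 = false.
From the singleton clause (NOT y_43), y_43 = false.
Try y_21 = true.
From the singleton clause (NOT y_31), y_31 = false.
From the singleton clause (y_32), y_32 = true.
From the singleton clause (NOT y_41), y_41 = false.
From the singleton clause (y_42), y_42 = true.
But (NOT y_42) is also a unit clause — contradiction.
Backtrack on y_21: now try y_21 = false.
From the singleton clause (y_22), y_22 = true.
From the singleton clause (NOT y_32), y_32 = false.
From the singleton clause (y_31), y_31 = true.
From the singleton clause (NOT y_41), y_41 = false.
From the singleton clause (y_42), y_42 = true.
But (NOT y_42) is also a unit clause — contradiction.
Both values of y_21 lead to a conflict.
Both values of y_12 lead to a conflict.
Backtrack on y_11: now try y_11 = true.
From the singleton clause (NOT y_21), y_21 = false.
From the singleton clause (NOT y_31), y_31 = false.
From the singleton clause (NOT y_41), y_41 = false.
Try y_22 = true.
From the singleton clause (NOT y_12), y_12 = false.
From the singleton clause (NOT y_32), y_32 = false.
From the singleton clause (y_33), y_33 = true.
From the singleton clause (NOT y_42), y_42 = false.
From the singleton clause (y_43), y_43 = true.
But (NOT y_43) is also a unit clause — contradiction.
Backtrack on y_22: now try y_22 = false.
From the singleton clause (y_23), y_23 = true.
From the singleton clause (NOT y_13), y_13 = false.
From the singleton clause (NOT y_33), y_33 = false.
From the singleton clause (y_32), y_32 = true.
From the singleton clause (NOT y_12), y_12 = false.
From the singleton clause (NOT y_42), y_42 = false.
From the singleton clause (y_43), y_43 = true.
But (NOT y_43) is also a unit clause — contradiction.
Both values of y_22 lead to a conflict.
Both values of y_11 lead to a conflict.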